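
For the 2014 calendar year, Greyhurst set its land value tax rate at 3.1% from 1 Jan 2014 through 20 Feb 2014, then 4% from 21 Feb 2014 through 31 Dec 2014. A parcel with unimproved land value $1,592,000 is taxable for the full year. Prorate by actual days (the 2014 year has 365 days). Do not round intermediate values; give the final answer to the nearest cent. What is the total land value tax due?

1 Jan – 20 Feb 2014: 51 days at 3.1% → $1,592,000 × 3.1% × 51/365 = $6,895.7589
21 Feb – 31 Dec 2014: 314 days at 4% → $1,592,000 × 4% × 314/365 = $54,782.2466
Total = $61,678.0055

$61,678.01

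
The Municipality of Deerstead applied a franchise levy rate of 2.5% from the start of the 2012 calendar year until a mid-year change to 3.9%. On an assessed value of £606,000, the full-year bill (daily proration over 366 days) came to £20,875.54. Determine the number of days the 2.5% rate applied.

Let d = days at the first rate; then 366 − d days at the second rate.
£606,000 × [2.5%·d + 3.9%·(366−d)] / 366 = £20,875.54
Solving gives d = 119, so the new rate took effect on 29 April 2012.

119 days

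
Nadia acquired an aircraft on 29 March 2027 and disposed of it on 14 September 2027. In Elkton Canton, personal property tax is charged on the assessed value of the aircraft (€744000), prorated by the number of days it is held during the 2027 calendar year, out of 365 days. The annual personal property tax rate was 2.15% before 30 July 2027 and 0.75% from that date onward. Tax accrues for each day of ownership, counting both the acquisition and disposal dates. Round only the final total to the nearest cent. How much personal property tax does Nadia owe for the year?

€6108.95

29 March – 29 July 2027: 123 days at 2.15% → €744000 × 2.15% × 123/365 = €5390.4329
30 July – 14 September 2027: 47 days at 0.75% → €744000 × 0.75% × 47/365 = €718.5205
Total = €6108.9534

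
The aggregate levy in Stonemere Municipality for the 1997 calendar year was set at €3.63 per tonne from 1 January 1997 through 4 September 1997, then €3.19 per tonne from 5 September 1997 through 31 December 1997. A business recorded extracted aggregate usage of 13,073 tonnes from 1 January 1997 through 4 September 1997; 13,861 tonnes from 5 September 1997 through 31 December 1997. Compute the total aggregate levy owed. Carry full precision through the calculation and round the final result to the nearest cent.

€91,671.58

1 January – 4 September 1997: 13,073 tonnes at €3.63/tonne → €47,454.99
5 September – 31 December 1997: 13,861 tonnes at €3.19/tonne → €44,216.59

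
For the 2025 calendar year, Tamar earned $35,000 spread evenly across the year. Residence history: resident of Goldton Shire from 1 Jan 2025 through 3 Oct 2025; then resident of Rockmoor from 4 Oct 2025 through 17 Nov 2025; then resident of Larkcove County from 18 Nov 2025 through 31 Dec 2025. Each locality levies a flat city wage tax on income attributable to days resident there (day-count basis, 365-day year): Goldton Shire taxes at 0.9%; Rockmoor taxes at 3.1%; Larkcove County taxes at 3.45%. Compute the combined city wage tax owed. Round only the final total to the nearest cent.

$517.52

Goldton Shire, 1 Jan – 3 Oct 2025: 276 days → $35,000 × 0.9% × 276/365 = $238.1918
Rockmoor, 4 Oct – 17 Nov 2025: 45 days → $35,000 × 3.1% × 45/365 = $133.7671
Larkcove County, 18 Nov – 31 Dec 2025: 44 days → $35,000 × 3.45% × 44/365 = $145.5616
Total = $517.5205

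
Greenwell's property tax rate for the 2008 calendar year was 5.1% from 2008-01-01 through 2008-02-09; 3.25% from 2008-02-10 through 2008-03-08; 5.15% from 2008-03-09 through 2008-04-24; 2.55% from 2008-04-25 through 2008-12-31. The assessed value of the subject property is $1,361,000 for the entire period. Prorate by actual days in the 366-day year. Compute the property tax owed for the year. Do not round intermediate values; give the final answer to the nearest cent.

$43,771.40

2008-01-01 to 2008-02-09: 40 days at 5.1% → $1,361,000 × 5.1% × 40/366 = $7,585.9016
2008-02-10 to 2008-03-08: 28 days at 3.25% → $1,361,000 × 3.25% × 28/366 = $3,383.9071
2008-03-09 to 2008-04-24: 47 days at 5.15% → $1,361,000 × 5.15% × 47/366 = $9,000.8210
2008-04-25 to 2008-12-31: 251 days at 2.55% → $1,361,000 × 2.55% × 251/366 = $23,800.7664
Total = $43,771.3962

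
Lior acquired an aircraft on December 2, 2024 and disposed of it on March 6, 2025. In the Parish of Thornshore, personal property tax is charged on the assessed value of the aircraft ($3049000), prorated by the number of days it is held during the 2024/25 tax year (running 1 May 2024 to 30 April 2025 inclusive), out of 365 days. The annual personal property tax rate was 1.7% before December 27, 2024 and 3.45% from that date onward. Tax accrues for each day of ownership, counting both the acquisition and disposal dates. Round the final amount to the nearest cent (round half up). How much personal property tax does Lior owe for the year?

December 2 – December 26, 2024: 25 days at 1.7% → $3049000 × 1.7% × 25/365 = $3550.2055
December 27, 2024 – March 6, 2025: 70 days at 3.45% → $3049000 × 3.45% × 70/365 = $20173.5205
Total = $23723.7260

$23723.73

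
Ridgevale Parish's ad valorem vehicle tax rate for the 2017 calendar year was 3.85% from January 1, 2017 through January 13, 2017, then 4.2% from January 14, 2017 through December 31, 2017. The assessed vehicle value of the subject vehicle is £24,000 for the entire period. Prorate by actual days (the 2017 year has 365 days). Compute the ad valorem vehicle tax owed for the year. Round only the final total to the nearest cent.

January 1 – January 13, 2017: 13 days at 3.85% → £24,000 × 3.85% × 13/365 = £32.9096
January 14 – December 31, 2017: 352 days at 4.2% → £24,000 × 4.2% × 352/365 = £972.0986
Total = £1,005.0082

£1,005.01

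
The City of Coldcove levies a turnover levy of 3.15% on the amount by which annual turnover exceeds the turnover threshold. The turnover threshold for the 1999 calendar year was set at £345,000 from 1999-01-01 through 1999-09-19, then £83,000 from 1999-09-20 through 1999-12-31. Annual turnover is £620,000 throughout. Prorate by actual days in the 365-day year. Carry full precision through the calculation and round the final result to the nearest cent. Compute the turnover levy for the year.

£10,991.43

1999-01-01 to 1999-09-19: 262 days, exemption £345,000 → (£620,000 − £345,000) × 3.15% × 262/365 = £6,218.0137
1999-09-20 to 1999-12-31: 103 days, exemption £83,000 → (£620,000 − £83,000) × 3.15% × 103/365 = £4,773.4151
Total = £10,991.4288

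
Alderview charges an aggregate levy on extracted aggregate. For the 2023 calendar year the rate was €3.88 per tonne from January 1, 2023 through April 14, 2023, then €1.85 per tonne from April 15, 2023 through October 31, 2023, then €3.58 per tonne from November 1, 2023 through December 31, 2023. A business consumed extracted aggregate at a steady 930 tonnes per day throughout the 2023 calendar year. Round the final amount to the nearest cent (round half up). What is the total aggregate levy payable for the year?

€922467.00

January 1 – April 14, 2023: 104 days × 930 tonnes/day = 96,720 tonnes at €3.88/tonne → €375273.60
April 15 – October 31, 2023: 200 days × 930 tonnes/day = 186,000 tonnes at €1.85/tonne → €344100.00
November 1 – December 31, 2023: 61 days × 930 tonnes/day = 56,730 tonnes at €3.58/tonne → €203093.40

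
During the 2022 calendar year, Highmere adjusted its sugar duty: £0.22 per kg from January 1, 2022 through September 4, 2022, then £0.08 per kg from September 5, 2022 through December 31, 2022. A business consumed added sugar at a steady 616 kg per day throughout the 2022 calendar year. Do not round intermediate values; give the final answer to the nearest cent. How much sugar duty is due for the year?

January 1 – September 4, 2022: 247 days × 616 kg/day = 152,152 kg at £0.22/kg → £33,473.44
September 5 – December 31, 2022: 118 days × 616 kg/day = 72,688 kg at £0.08/kg → £5,815.04

£39,288.48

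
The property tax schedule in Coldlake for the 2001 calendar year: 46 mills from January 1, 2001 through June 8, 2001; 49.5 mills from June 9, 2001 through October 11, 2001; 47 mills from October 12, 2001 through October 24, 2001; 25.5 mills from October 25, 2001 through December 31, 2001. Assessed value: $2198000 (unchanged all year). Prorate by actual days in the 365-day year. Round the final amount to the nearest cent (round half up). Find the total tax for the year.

$95426.32

January 1 – June 8, 2001: 159 days at 46 mills → $2198000 × 4.6% × 159/365 = $44044.3068
June 9 – October 11, 2001: 125 days at 49.5 mills → $2198000 × 4.95% × 125/365 = $37260.6164
October 12 – October 24, 2001: 13 days at 47 mills → $2198000 × 4.7% × 13/365 = $3679.3918
October 25 – December 31, 2001: 68 days at 25.5 mills → $2198000 × 2.55% × 68/365 = $10442.0055
Total = $95426.3205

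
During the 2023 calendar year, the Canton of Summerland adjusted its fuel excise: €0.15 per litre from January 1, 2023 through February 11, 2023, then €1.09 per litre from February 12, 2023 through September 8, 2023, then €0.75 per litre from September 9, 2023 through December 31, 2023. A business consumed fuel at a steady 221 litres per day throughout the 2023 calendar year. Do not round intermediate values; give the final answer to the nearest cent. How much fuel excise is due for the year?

€70,633.81

January 1 – February 11, 2023: 42 days × 221 litres/day = 9,282 litres at €0.15/litre → €1,392.30
February 12 – September 8, 2023: 209 days × 221 litres/day = 46,189 litres at €1.09/litre → €50,346.01
September 9 – December 31, 2023: 114 days × 221 litres/day = 25,194 litres at €0.75/litre → €18,895.50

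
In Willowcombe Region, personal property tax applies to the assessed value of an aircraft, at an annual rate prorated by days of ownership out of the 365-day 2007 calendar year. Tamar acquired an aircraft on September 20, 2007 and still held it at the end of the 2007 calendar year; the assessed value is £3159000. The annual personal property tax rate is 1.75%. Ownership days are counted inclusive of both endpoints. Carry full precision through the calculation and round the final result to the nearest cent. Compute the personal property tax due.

Days held (September 20 – December 31, 2007): 103 out of 365
Tax = £3159000 × 1.75% × 103/365 = £15600.2671

£15600.27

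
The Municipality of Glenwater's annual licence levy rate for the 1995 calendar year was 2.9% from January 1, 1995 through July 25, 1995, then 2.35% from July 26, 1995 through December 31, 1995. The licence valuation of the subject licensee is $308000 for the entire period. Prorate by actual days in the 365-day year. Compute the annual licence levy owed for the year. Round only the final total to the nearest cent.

$8194.07

January 1 – July 25, 1995: 206 days at 2.9% → $308000 × 2.9% × 206/365 = $5041.0740
July 26 – December 31, 1995: 159 days at 2.35% → $308000 × 2.35% × 159/365 = $3152.9918
Total = $8194.0658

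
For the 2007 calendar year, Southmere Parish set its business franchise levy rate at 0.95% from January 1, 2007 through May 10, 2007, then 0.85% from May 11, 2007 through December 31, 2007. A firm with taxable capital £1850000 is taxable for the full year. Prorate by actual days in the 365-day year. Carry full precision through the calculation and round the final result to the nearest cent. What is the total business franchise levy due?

£16383.90

January 1 – May 10, 2007: 130 days at 0.95% → £1850000 × 0.95% × 130/365 = £6259.5890
May 11 – December 31, 2007: 235 days at 0.85% → £1850000 × 0.85% × 235/365 = £10124.3151
Total = £16383.9041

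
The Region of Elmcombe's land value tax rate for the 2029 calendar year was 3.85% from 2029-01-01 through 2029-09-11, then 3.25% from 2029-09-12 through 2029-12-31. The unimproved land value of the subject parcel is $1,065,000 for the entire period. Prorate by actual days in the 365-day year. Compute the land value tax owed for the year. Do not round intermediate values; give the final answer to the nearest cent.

2029-01-01 to 2029-09-11: 254 days at 3.85% → $1,065,000 × 3.85% × 254/365 = $28,533.2466
2029-09-12 to 2029-12-31: 111 days at 3.25% → $1,065,000 × 3.25% × 111/365 = $10,525.9932
Total = $39,059.2397

$39,059.24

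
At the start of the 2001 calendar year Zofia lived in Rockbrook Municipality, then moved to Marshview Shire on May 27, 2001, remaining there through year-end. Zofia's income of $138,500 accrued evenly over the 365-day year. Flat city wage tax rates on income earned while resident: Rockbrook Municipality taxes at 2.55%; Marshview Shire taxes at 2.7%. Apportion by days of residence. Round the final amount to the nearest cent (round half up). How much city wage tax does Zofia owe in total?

$3,656.40

Rockbrook Municipality, January 1 – May 26, 2001: 146 days → $138,500 × 2.55% × 146/365 = $1,412.7000
Marshview Shire, May 27 – December 31, 2001: 219 days → $138,500 × 2.7% × 219/365 = $2,243.7000
Total = $3,656.4000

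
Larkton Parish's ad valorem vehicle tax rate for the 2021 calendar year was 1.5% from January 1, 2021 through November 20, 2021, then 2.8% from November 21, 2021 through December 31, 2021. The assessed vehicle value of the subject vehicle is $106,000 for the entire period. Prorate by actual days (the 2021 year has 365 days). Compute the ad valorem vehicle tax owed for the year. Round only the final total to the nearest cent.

January 1 – November 20, 2021: 324 days at 1.5% → $106,000 × 1.5% × 324/365 = $1,411.3973
November 21 – December 31, 2021: 41 days at 2.8% → $106,000 × 2.8% × 41/365 = $333.3918
Total = $1,744.7890

$1,744.79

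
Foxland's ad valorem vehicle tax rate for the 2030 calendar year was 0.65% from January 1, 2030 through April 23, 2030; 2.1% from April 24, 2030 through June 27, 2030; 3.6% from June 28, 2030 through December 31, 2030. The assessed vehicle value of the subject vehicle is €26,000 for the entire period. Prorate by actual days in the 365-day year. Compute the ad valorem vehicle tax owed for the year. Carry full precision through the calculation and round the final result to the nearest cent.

€629.09

January 1 – April 23, 2030: 113 days at 0.65% → €26,000 × 0.65% × 113/365 = €52.3205
April 24 – June 27, 2030: 65 days at 2.1% → €26,000 × 2.1% × 65/365 = €97.2329
June 28 – December 31, 2030: 187 days at 3.6% → €26,000 × 3.6% × 187/365 = €479.5397
Total = €629.0932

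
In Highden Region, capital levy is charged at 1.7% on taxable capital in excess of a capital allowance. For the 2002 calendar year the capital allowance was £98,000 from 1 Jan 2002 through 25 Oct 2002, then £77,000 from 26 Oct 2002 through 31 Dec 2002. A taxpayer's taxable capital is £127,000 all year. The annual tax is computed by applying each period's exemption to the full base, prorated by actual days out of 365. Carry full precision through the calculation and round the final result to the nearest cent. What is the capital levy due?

1 Jan – 25 Oct 2002: 298 days, exemption £98,000 → (£127,000 − £98,000) × 1.7% × 298/365 = £402.5041
26 Oct – 31 Dec 2002: 67 days, exemption £77,000 → (£127,000 − £77,000) × 1.7% × 67/365 = £156.0274
Total = £558.5315

£558.53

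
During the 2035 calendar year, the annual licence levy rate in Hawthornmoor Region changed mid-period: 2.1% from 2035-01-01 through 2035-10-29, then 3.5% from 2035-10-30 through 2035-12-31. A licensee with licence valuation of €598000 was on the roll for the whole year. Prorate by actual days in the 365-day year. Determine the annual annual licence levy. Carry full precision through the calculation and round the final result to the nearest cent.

2035-01-01 to 2035-10-29: 302 days at 2.1% → €598000 × 2.1% × 302/365 = €10390.4548
2035-10-30 to 2035-12-31: 63 days at 3.5% → €598000 × 3.5% × 63/365 = €3612.5753
Total = €14003.0301

€14003.03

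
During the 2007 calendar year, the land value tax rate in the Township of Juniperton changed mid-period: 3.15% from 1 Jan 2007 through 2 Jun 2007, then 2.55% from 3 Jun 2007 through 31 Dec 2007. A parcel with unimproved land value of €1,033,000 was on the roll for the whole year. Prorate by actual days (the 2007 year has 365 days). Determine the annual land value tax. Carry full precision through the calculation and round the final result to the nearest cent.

€28,939.57

1 Jan – 2 Jun 2007: 153 days at 3.15% → €1,033,000 × 3.15% × 153/365 = €13,639.8452
3 Jun – 31 Dec 2007: 212 days at 2.55% → €1,033,000 × 2.55% × 212/365 = €15,299.7205
Total = €28,939.5658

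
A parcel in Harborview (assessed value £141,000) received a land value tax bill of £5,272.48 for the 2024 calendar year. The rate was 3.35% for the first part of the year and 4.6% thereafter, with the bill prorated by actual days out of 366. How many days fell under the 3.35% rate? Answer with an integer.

252 days

Let d = days at the first rate; then 366 − d days at the second rate.
£141,000 × [3.35%·d + 4.6%·(366−d)] / 366 = £5,272.48
Solving gives d = 252, so the new rate took effect on 9 Sep 2024.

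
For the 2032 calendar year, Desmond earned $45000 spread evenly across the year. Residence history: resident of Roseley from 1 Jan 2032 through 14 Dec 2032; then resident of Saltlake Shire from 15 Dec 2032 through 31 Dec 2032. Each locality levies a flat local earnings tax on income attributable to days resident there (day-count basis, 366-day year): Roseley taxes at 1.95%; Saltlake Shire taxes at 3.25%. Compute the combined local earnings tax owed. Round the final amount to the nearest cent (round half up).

Roseley, 1 Jan – 14 Dec 2032: 349 days → $45000 × 1.95% × 349/366 = $836.7418
Saltlake Shire, 15 Dec – 31 Dec 2032: 17 days → $45000 × 3.25% × 17/366 = $67.9303
Total = $904.6721

$904.67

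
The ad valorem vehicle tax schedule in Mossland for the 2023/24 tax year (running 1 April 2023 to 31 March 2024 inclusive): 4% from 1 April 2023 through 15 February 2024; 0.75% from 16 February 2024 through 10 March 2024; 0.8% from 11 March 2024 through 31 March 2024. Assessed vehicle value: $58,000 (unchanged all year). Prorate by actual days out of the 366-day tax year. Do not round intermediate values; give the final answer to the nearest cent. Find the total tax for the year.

$2,089.90

1 April 2023 – 15 February 2024: 321 days at 4% → $58,000 × 4% × 321/366 = $2,034.7541
16 February – 10 March 2024: 24 days at 0.75% → $58,000 × 0.75% × 24/366 = $28.5246
11 March – 31 March 2024: 21 days at 0.8% → $58,000 × 0.8% × 21/366 = $26.6230
Total = $2,089.9016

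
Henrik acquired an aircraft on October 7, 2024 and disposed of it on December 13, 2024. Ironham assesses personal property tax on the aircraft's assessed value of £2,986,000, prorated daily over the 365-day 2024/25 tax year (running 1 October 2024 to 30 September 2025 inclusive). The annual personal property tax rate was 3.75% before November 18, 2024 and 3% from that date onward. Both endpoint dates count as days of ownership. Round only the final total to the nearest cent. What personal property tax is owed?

October 7 – November 17, 2024: 42 days at 3.75% → £2,986,000 × 3.75% × 42/365 = £12,884.7945
November 18 – December 13, 2024: 26 days at 3% → £2,986,000 × 3% × 26/365 = £6,381.0411
Total = £19,265.8356

£19,265.84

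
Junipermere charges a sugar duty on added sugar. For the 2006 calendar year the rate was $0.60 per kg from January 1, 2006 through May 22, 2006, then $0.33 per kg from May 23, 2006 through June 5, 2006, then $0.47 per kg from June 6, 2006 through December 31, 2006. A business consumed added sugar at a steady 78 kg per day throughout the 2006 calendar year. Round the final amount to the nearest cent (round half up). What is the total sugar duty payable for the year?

January 1 – May 22, 2006: 142 days × 78 kg/day = 11,076 kg at $0.60/kg → $6,645.60
May 23 – June 5, 2006: 14 days × 78 kg/day = 1,092 kg at $0.33/kg → $360.36
June 6 – December 31, 2006: 209 days × 78 kg/day = 16,302 kg at $0.47/kg → $7,661.94

$14,667.90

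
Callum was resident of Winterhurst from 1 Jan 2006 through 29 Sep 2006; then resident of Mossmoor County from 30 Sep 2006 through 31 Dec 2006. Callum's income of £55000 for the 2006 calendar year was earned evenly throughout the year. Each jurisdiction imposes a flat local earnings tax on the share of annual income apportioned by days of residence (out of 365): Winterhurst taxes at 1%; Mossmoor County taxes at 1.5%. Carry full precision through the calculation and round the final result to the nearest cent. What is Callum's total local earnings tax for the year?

£620.07

Winterhurst, 1 Jan – 29 Sep 2006: 272 days → £55000 × 1% × 272/365 = £409.8630
Mossmoor County, 30 Sep – 31 Dec 2006: 93 days → £55000 × 1.5% × 93/365 = £210.2055
Total = £620.0685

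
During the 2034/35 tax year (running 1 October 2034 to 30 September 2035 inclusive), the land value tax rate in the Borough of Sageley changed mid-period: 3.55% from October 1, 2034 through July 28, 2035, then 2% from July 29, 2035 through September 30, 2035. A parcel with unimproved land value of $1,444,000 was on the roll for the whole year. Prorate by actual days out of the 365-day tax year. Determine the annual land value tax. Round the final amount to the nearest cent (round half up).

$47,337.48

October 1, 2034 – July 28, 2035: 301 days at 3.55% → $1,444,000 × 3.55% × 301/365 = $42,273.5945
July 29 – September 30, 2035: 64 days at 2% → $1,444,000 × 2% × 64/365 = $5,063.8904
Total = $47,337.4849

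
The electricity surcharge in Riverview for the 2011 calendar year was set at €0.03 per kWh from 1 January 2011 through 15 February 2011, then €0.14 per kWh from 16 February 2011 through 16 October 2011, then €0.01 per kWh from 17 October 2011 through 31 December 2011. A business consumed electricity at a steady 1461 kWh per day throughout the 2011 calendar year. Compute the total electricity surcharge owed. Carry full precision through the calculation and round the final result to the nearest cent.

1 January – 15 February 2011: 46 days × 1461 kWh/day = 67,206 kWh at €0.03/kWh → €2,016.18
16 February – 16 October 2011: 243 days × 1461 kWh/day = 355,023 kWh at €0.14/kWh → €49,703.22
17 October – 31 December 2011: 76 days × 1461 kWh/day = 111,036 kWh at €0.01/kWh → €1,110.36

€52,829.76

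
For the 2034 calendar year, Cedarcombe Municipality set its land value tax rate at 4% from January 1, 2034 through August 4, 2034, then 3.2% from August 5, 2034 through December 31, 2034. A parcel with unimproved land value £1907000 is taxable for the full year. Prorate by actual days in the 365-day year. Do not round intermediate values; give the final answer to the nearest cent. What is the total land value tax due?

January 1 – August 4, 2034: 216 days at 4% → £1907000 × 4% × 216/365 = £45141.0411
August 5 – December 31, 2034: 149 days at 3.2% → £1907000 × 3.2% × 149/365 = £24911.1671
Total = £70052.2082

£70052.21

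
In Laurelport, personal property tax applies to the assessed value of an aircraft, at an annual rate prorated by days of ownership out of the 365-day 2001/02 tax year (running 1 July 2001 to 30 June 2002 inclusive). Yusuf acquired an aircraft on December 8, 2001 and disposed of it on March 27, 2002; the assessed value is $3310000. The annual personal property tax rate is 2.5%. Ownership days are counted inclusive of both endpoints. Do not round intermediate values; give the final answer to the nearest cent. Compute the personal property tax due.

Days held (December 8, 2001 – March 27, 2002): 110 out of 365
Tax = $3310000 × 2.5% × 110/365 = $24938.3562

$24938.36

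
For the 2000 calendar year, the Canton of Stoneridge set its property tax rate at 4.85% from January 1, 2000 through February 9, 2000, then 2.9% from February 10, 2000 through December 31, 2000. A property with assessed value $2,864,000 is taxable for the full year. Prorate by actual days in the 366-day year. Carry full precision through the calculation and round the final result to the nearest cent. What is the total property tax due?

January 1 – February 9, 2000: 40 days at 4.85% → $2,864,000 × 4.85% × 40/366 = $15,180.7650
February 10 – December 31, 2000: 326 days at 2.9% → $2,864,000 × 2.9% × 326/366 = $73,978.8415
Total = $89,159.6066

$89,159.61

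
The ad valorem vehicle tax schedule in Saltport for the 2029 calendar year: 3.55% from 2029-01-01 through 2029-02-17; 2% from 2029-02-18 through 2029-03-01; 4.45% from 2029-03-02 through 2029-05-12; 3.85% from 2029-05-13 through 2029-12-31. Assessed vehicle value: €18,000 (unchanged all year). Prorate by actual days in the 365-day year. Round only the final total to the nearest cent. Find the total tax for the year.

2029-01-01 to 2029-02-17: 48 days at 3.55% → €18,000 × 3.55% × 48/365 = €84.0329
2029-02-18 to 2029-03-01: 12 days at 2% → €18,000 × 2% × 12/365 = €11.8356
2029-03-02 to 2029-05-12: 72 days at 4.45% → €18,000 × 4.45% × 72/365 = €158.0055
2029-05-13 to 2029-12-31: 233 days at 3.85% → €18,000 × 3.85% × 233/365 = €442.3808
Total = €696.2548

€696.25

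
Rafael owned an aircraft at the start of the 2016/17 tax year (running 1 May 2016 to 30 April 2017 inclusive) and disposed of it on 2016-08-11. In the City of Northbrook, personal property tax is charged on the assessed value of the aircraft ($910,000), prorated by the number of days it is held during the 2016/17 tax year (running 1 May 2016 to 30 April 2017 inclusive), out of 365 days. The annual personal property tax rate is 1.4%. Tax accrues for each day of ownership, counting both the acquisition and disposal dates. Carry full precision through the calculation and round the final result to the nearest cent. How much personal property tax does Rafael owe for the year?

Days held (2016-05-01 to 2016-08-11): 103 out of 365
Tax = $910,000 × 1.4% × 103/365 = $3,595.1233

$3,595.12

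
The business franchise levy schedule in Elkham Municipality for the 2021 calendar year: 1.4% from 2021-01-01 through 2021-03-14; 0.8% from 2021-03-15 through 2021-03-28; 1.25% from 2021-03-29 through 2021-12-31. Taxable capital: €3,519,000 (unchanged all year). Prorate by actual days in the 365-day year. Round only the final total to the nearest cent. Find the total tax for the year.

€44,435.81

2021-01-01 to 2021-03-14: 73 days at 1.4% → €3,519,000 × 1.4% × 73/365 = €9,853.2000
2021-03-15 to 2021-03-28: 14 days at 0.8% → €3,519,000 × 0.8% × 14/365 = €1,079.8027
2021-03-29 to 2021-12-31: 278 days at 1.25% → €3,519,000 × 1.25% × 278/365 = €33,502.8082
Total = €44,435.8110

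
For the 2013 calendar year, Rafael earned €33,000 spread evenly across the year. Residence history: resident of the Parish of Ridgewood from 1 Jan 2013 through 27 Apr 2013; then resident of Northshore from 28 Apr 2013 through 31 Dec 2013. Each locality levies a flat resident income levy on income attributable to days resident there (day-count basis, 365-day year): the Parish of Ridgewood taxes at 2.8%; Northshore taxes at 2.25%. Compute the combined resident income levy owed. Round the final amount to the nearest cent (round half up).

€800.68

The Parish of Ridgewood, 1 Jan – 27 Apr 2013: 117 days → €33,000 × 2.8% × 117/365 = €296.1863
Northshore, 28 Apr – 31 Dec 2013: 248 days → €33,000 × 2.25% × 248/365 = €504.4932
Total = €800.6795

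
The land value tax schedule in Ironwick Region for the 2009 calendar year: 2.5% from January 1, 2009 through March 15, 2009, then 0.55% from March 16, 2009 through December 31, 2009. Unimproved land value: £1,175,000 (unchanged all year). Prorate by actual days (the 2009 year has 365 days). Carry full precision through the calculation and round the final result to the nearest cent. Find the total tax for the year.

January 1 – March 15, 2009: 74 days at 2.5% → £1,175,000 × 2.5% × 74/365 = £5,955.4795
March 16 – December 31, 2009: 291 days at 0.55% → £1,175,000 × 0.55% × 291/365 = £5,152.2945
Total = £11,107.7740

£11,107.77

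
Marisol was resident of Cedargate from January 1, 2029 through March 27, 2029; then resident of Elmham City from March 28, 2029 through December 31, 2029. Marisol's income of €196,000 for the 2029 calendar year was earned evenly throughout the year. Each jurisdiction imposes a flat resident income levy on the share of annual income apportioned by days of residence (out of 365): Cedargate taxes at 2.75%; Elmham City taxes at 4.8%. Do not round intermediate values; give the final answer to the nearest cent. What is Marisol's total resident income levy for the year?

€8,461.29

Cedargate, January 1 – March 27, 2029: 86 days → €196,000 × 2.75% × 86/365 = €1,269.9726
Elmham City, March 28 – December 31, 2029: 279 days → €196,000 × 4.8% × 279/365 = €7,191.3205
Total = €8,461.2932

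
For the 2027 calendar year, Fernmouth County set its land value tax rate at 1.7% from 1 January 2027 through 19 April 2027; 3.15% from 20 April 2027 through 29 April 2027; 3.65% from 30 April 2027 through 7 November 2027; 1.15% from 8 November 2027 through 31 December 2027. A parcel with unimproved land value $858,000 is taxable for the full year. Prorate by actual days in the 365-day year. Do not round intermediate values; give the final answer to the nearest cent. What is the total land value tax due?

1 January – 19 April 2027: 109 days at 1.7% → $858,000 × 1.7% × 109/365 = $4,355.8192
20 April – 29 April 2027: 10 days at 3.15% → $858,000 × 3.15% × 10/365 = $740.4658
30 April – 7 November 2027: 192 days at 3.65% → $858,000 × 3.65% × 192/365 = $16,473.6000
8 November – 31 December 2027: 54 days at 1.15% → $858,000 × 1.15% × 54/365 = $1,459.7753
Total = $23,029.6603

$23,029.66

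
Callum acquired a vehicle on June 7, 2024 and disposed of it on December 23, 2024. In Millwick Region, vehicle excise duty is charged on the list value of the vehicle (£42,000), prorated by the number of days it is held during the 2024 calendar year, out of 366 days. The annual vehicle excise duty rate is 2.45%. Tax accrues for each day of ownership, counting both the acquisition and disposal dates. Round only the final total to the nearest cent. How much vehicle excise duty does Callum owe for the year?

Days held (June 7 – December 23, 2024): 200 out of 366
Tax = £42,000 × 2.45% × 200/366 = £562.2951

£562.30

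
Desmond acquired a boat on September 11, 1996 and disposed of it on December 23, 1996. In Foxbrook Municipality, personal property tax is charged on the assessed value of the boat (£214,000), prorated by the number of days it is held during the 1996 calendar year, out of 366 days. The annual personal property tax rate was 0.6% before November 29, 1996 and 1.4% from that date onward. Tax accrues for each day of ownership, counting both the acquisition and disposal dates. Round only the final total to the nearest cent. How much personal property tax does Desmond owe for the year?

September 11 – November 28, 1996: 79 days at 0.6% → £214,000 × 0.6% × 79/366 = £277.1475
November 29 – December 23, 1996: 25 days at 1.4% → £214,000 × 1.4% × 25/366 = £204.6448
Total = £481.7923

£481.79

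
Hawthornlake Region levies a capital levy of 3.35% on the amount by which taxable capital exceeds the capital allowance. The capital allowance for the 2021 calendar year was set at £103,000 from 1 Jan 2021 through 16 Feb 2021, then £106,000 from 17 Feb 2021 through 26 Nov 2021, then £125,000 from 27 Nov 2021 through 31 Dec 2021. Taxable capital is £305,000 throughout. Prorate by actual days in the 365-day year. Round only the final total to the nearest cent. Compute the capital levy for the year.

£6,618.41

1 Jan – 16 Feb 2021: 47 days, exemption £103,000 → (£305,000 − £103,000) × 3.35% × 47/365 = £871.3671
17 Feb – 26 Nov 2021: 283 days, exemption £106,000 → (£305,000 − £106,000) × 3.35% × 283/365 = £5,168.8205
27 Nov – 31 Dec 2021: 35 days, exemption £125,000 → (£305,000 − £125,000) × 3.35% × 35/365 = £578.2192
Total = £6,618.4068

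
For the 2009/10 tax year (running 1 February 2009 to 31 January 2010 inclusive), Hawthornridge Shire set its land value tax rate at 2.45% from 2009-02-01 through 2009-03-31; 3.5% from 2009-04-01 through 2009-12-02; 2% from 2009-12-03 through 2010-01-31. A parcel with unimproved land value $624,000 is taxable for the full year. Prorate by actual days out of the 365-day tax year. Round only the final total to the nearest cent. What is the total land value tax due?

$19,242.28

2009-02-01 to 2009-03-31: 59 days at 2.45% → $624,000 × 2.45% × 59/365 = $2,471.2110
2009-04-01 to 2009-12-02: 246 days at 3.5% → $624,000 × 3.5% × 246/365 = $14,719.5616
2009-12-03 to 2010-01-31: 60 days at 2% → $624,000 × 2% × 60/365 = $2,051.5068
Total = $19,242.2795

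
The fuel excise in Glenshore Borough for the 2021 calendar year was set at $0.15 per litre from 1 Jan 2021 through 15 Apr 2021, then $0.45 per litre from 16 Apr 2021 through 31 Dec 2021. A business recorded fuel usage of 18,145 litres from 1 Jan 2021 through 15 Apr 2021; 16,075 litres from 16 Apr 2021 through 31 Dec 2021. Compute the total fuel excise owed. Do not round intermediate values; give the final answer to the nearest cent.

$9,955.50

1 Jan – 15 Apr 2021: 18,145 litres at $0.15/litre → $2,721.75
16 Apr – 31 Dec 2021: 16,075 litres at $0.45/litre → $7,233.75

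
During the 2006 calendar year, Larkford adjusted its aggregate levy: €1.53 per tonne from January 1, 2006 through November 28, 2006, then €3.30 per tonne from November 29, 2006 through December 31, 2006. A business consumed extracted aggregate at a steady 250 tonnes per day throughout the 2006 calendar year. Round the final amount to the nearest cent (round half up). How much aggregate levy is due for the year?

January 1 – November 28, 2006: 332 days × 250 tonnes/day = 83,000 tonnes at €1.53/tonne → €126,990.00
November 29 – December 31, 2006: 33 days × 250 tonnes/day = 8,250 tonnes at €3.30/tonne → €27,225.00

€154,215.00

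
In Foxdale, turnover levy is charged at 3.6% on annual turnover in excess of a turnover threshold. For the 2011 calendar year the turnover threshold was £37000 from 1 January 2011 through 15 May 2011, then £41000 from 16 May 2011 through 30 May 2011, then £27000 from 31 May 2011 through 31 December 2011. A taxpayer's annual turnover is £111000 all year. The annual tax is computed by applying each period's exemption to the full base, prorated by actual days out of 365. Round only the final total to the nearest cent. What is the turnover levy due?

1 January – 15 May 2011: 135 days, exemption £37000 → (£111000 − £37000) × 3.6% × 135/365 = £985.3151
16 May – 30 May 2011: 15 days, exemption £41000 → (£111000 − £41000) × 3.6% × 15/365 = £103.5616
31 May – 31 December 2011: 215 days, exemption £27000 → (£111000 − £27000) × 3.6% × 215/365 = £1781.2603
Total = £2870.1370

£2870.14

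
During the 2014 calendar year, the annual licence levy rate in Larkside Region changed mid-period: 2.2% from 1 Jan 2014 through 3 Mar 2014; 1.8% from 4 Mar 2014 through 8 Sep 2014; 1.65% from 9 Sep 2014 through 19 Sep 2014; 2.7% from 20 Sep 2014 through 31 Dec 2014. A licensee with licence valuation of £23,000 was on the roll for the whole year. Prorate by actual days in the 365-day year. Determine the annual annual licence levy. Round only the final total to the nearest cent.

1 Jan – 3 Mar 2014: 62 days at 2.2% → £23,000 × 2.2% × 62/365 = £85.9507
4 Mar – 8 Sep 2014: 189 days at 1.8% → £23,000 × 1.8% × 189/365 = £214.3726
9 Sep – 19 Sep 2014: 11 days at 1.65% → £23,000 × 1.65% × 11/365 = £11.4370
20 Sep – 31 Dec 2014: 103 days at 2.7% → £23,000 × 2.7% × 103/365 = £175.2411
Total = £487.0014

£487.00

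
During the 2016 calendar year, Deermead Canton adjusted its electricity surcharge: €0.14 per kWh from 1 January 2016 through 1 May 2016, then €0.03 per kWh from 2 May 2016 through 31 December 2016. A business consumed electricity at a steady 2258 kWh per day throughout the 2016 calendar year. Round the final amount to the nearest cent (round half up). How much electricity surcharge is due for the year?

1 January – 1 May 2016: 122 days × 2258 kWh/day = 275,476 kWh at €0.14/kWh → €38,566.64
2 May – 31 December 2016: 244 days × 2258 kWh/day = 550,952 kWh at €0.03/kWh → €16,528.56

€55,095.20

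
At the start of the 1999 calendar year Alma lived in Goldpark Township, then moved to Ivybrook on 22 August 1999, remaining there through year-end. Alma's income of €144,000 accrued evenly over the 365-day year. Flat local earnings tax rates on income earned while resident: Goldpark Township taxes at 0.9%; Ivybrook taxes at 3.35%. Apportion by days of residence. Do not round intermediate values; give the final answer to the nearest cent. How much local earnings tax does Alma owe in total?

€2,571.88

Goldpark Township, 1 January – 21 August 1999: 233 days → €144,000 × 0.9% × 233/365 = €827.3096
Ivybrook, 22 August – 31 December 1999: 132 days → €144,000 × 3.35% × 132/365 = €1,744.5699
Total = €2,571.8795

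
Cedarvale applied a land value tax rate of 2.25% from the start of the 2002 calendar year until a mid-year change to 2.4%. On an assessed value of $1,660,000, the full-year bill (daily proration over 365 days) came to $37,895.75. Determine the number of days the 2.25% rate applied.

285 days

Let d = days at the first rate; then 365 − d days at the second rate.
$1,660,000 × [2.25%·d + 2.4%·(365−d)] / 365 = $37,895.75
Solving gives d = 285, so the new rate took effect on October 13, 2002.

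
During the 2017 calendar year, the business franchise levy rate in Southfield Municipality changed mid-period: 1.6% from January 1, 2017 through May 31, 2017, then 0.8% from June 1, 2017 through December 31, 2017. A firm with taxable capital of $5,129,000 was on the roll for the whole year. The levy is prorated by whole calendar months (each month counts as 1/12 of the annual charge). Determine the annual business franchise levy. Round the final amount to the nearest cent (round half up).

January 1 – May 31, 2017: 5 months at 1.6% → $5,129,000 × 1.6% × 5/12 = $34,193.3333
June 1 – December 31, 2017: 7 months at 0.8% → $5,129,000 × 0.8% × 7/12 = $23,935.3333
Total = $58,128.6667

$58,128.67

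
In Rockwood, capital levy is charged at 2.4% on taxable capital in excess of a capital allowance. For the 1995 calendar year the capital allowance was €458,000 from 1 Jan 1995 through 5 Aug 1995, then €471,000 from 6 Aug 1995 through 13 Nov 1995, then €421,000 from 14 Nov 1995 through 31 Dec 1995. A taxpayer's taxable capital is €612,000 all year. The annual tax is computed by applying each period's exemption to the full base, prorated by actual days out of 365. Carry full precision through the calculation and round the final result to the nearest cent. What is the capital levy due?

€3,727.30

1 Jan – 5 Aug 1995: 217 days, exemption €458,000 → (€612,000 − €458,000) × 2.4% × 217/365 = €2,197.3479
6 Aug – 13 Nov 1995: 100 days, exemption €471,000 → (€612,000 − €471,000) × 2.4% × 100/365 = €927.1233
14 Nov – 31 Dec 1995: 48 days, exemption €421,000 → (€612,000 − €421,000) × 2.4% × 48/365 = €602.8274
Total = €3,727.2986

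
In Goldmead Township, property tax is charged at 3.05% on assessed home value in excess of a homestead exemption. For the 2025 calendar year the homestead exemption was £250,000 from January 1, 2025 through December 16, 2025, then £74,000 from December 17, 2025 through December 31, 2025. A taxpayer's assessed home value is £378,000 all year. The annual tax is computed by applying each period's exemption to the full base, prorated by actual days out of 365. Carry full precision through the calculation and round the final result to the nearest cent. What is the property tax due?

£4,124.60

January 1 – December 16, 2025: 350 days, exemption £250,000 → (£378,000 − £250,000) × 3.05% × 350/365 = £3,743.5616
December 17 – December 31, 2025: 15 days, exemption £74,000 → (£378,000 − £74,000) × 3.05% × 15/365 = £381.0411
Total = £4,124.6027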